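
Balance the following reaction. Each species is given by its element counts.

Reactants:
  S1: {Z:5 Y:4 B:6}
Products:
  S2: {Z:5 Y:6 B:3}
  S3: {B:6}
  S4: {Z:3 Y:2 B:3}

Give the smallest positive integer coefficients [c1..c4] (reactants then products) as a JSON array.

Z: 4·5 = 20 | 1·5+1·0+5·3 = 20
Y: 4·4 = 16 | 1·6+1·0+5·2 = 16
B: 4·6 = 24 | 1·3+1·6+5·3 = 24
gcd(4,1,1,5) = 1

Coefficients: [4, 1, 1, 5]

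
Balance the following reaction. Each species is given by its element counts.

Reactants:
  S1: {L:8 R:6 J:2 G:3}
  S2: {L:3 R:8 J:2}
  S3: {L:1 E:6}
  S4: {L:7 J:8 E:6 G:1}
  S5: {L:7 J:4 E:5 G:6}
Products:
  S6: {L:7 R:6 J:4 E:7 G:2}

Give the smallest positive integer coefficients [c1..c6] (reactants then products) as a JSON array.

L: 1·8+3·3+4·1+1·7+1·7 = 35 | 5·7 = 35
R: 1·6+3·8+4·0+1·0+1·0 = 30 | 5·6 = 30
J: 1·2+3·2+4·0+1·8+1·4 = 20 | 5·4 = 20
E: 1·0+3·0+4·6+1·6+1·5 = 35 | 5·7 = 35
G: 1·3+3·0+4·0+1·1+1·6 = 10 | 5·2 = 10
gcd(1,3,4,1,1,5) = 1

Coefficients: [1, 3, 4, 1, 1, 5]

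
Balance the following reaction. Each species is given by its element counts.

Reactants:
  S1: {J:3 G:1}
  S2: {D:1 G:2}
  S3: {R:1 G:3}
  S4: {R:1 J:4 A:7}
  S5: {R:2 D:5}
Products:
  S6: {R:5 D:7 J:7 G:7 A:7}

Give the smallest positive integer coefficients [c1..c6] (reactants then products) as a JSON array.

Coefficients: [4, 3, 6, 4, 5, 4]

R: 4·0+3·0+6·1+4·1+5·2 = 20 | 4·5 = 20
D: 4·0+3·1+6·0+4·0+5·5 = 28 | 4·7 = 28
J: 4·3+3·0+6·0+4·4+5·0 = 28 | 4·7 = 28
G: 4·1+3·2+6·3+4·0+5·0 = 28 | 4·7 = 28
A: 4·0+3·0+6·0+4·7+5·0 = 28 | 4·7 = 28
gcd(4,3,6,4,5,4) = 1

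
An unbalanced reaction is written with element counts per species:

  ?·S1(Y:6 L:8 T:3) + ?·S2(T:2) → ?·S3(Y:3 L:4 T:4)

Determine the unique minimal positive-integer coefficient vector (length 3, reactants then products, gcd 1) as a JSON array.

Y: 2·6+5·0 = 12 | 4·3 = 12
L: 2·8+5·0 = 16 | 4·4 = 16
T: 2·3+5·2 = 16 | 4·4 = 16
gcd(2,5,4) = 1

Coefficients: [2, 5, 4]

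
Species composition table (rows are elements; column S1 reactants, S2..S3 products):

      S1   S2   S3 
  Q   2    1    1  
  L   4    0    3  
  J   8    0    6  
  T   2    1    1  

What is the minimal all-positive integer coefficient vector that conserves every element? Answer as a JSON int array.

Q: 3·2 = 6 | 2·1+4·1 = 6
L: 3·4 = 12 | 2·0+4·3 = 12
J: 3·8 = 24 | 2·0+4·6 = 24
T: 3·2 = 6 | 2·1+4·1 = 6
gcd(3,2,4) = 1

Coefficients: [3, 2, 4]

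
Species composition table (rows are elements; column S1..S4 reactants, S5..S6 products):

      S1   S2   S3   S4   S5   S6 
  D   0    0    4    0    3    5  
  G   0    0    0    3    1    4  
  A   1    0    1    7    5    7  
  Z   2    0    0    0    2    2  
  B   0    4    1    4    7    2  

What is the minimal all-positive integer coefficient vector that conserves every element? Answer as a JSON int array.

D: 6·0+5·0+5·4+3·0 = 20 | 5·3+1·5 = 20
G: 6·0+5·0+5·0+3·3 = 9 | 5·1+1·4 = 9
A: 6·1+5·0+5·1+3·7 = 32 | 5·5+1·7 = 32
Z: 6·2+5·0+5·0+3·0 = 12 | 5·2+1·2 = 12
B: 6·0+5·4+5·1+3·4 = 37 | 5·7+1·2 = 37
gcd(6,5,5,3,5,1) = 1

Coefficients: [6, 5, 5, 3, 5, 1]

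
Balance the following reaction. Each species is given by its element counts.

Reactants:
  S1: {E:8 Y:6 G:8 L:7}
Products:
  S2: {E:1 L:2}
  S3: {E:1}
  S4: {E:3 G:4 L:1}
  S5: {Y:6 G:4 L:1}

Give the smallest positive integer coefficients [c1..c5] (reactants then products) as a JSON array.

E: 2·8 = 16 | 5·1+5·1+2·3+2·0 = 16
Y: 2·6 = 12 | 5·0+5·0+2·0+2·6 = 12
G: 2·8 = 16 | 5·0+5·0+2·4+2·4 = 16
L: 2·7 = 14 | 5·2+5·0+2·1+2·1 = 14
gcd(2,5,5,2,2) = 1

Coefficients: [2, 5, 5, 2, 2]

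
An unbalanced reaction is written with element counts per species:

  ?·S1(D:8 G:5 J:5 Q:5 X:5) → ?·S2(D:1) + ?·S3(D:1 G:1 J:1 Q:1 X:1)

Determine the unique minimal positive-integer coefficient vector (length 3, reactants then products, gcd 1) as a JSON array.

Coefficients: [1, 3, 5]

D: 1·8 = 8 | 3·1+5·1 = 8
G: 1·5 = 5 | 3·0+5·1 = 5
J: 1·5 = 5 | 3·0+5·1 = 5
Q: 1·5 = 5 | 3·0+5·1 = 5
X: 1·5 = 5 | 3·0+5·1 = 5
gcd(1,3,5) = 1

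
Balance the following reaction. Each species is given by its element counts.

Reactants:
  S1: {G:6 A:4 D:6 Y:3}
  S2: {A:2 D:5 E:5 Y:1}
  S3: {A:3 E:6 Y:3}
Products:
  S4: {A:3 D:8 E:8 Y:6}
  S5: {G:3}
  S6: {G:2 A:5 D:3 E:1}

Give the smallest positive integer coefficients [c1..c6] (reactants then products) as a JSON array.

Coefficients: [3, 3, 2, 3, 4, 3]

G: 3·6+3·0+2·0 = 18 | 3·0+4·3+3·2 = 18
A: 3·4+3·2+2·3 = 24 | 3·3+4·0+3·5 = 24
D: 3·6+3·5+2·0 = 33 | 3·8+4·0+3·3 = 33
E: 3·0+3·5+2·6 = 27 | 3·8+4·0+3·1 = 27
Y: 3·3+3·1+2·3 = 18 | 3·6+4·0+3·0 = 18
gcd(3,3,2,3,4,3) = 1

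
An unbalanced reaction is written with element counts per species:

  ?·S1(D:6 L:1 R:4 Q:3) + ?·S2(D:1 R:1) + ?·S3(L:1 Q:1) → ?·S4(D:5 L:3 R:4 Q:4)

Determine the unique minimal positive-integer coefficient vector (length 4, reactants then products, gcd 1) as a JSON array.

D: 1·6+4·1+5·0 = 10 | 2·5 = 10
L: 1·1+4·0+5·1 = 6 | 2·3 = 6
R: 1·4+4·1+5·0 = 8 | 2·4 = 8
Q: 1·3+4·0+5·1 = 8 | 2·4 = 8
gcd(1,4,5,2) = 1

Coefficients: [1, 4, 5, 2]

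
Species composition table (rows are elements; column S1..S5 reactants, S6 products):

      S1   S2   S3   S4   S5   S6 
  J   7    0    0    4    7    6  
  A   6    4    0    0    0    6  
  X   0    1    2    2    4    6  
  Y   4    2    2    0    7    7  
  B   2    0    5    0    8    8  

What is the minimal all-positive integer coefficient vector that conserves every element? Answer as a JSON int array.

Coefficients: [1, 6, 6, 4, 1, 5]

J: 1·7+6·0+6·0+4·4+1·7 = 30 | 5·6 = 30
A: 1·6+6·4+6·0+4·0+1·0 = 30 | 5·6 = 30
X: 1·0+6·1+6·2+4·2+1·4 = 30 | 5·6 = 30
Y: 1·4+6·2+6·2+4·0+1·7 = 35 | 5·7 = 35
B: 1·2+6·0+6·5+4·0+1·8 = 40 | 5·8 = 40
gcd(1,6,6,4,1,5) = 1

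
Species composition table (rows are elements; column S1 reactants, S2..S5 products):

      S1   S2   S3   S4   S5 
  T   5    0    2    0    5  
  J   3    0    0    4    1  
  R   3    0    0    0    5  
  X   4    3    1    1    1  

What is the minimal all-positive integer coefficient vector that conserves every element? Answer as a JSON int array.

Coefficients: [5, 3, 5, 3, 3]

T: 5·5 = 25 | 3·0+5·2+3·0+3·5 = 25
J: 5·3 = 15 | 3·0+5·0+3·4+3·1 = 15
R: 5·3 = 15 | 3·0+5·0+3·0+3·5 = 15
X: 5·4 = 20 | 3·3+5·1+3·1+3·1 = 20
gcd(5,3,5,3,3) = 1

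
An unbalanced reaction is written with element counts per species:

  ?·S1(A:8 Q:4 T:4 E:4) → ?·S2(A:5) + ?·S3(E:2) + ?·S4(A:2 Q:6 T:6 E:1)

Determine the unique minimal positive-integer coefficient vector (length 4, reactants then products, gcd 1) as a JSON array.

A: 3·8 = 24 | 4·5+5·0+2·2 = 24
Q: 3·4 = 12 | 4·0+5·0+2·6 = 12
T: 3·4 = 12 | 4·0+5·0+2·6 = 12
E: 3·4 = 12 | 4·0+5·2+2·1 = 12
gcd(3,4,5,2) = 1

Coefficients: [3, 4, 5, 2]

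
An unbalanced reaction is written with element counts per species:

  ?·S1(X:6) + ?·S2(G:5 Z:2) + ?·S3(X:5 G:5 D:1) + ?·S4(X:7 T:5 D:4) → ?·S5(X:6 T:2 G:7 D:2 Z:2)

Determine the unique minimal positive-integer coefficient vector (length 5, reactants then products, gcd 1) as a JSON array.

Coefficients: [1, 5, 2, 2, 5]

X: 1·6+5·0+2·5+2·7 = 30 | 5·6 = 30
T: 1·0+5·0+2·0+2·5 = 10 | 5·2 = 10
G: 1·0+5·5+2·5+2·0 = 35 | 5·7 = 35
D: 1·0+5·0+2·1+2·4 = 10 | 5·2 = 10
Z: 1·0+5·2+2·0+2·0 = 10 | 5·2 = 10
gcd(1,5,2,2,5) = 1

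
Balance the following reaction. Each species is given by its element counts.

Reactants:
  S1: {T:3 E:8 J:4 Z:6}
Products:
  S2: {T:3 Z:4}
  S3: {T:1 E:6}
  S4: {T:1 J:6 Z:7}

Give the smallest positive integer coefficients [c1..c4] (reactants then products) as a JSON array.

T: 3·3 = 9 | 1·3+4·1+2·1 = 9
E: 3·8 = 24 | 1·0+4·6+2·0 = 24
J: 3·4 = 12 | 1·0+4·0+2·6 = 12
Z: 3·6 = 18 | 1·4+4·0+2·7 = 18
gcd(3,1,4,2) = 1

Coefficients: [3, 1, 4, 2]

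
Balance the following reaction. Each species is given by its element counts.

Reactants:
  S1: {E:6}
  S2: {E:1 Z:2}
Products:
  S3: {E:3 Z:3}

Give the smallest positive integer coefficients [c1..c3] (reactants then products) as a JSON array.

E: 1·6+6·1 = 12 | 4·3 = 12
Z: 1·0+6·2 = 12 | 4·3 = 12
gcd(1,6,4) = 1

Coefficients: [1, 6, 4]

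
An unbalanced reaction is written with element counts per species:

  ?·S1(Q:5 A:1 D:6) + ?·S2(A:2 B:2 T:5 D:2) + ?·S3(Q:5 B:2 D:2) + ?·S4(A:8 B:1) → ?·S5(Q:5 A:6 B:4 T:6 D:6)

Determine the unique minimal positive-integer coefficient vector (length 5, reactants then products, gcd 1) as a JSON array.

Q: 2·5+6·0+3·5+2·0 = 25 | 5·5 = 25
A: 2·1+6·2+3·0+2·8 = 30 | 5·6 = 30
B: 2·0+6·2+3·2+2·1 = 20 | 5·4 = 20
T: 2·0+6·5+3·0+2·0 = 30 | 5·6 = 30
D: 2·6+6·2+3·2+2·0 = 30 | 5·6 = 30
gcd(2,6,3,2,5) = 1

Coefficients: [2, 6, 3, 2, 5]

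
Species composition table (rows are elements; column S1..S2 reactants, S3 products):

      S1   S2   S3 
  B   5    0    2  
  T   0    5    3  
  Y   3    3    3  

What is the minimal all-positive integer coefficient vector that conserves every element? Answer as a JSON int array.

Coefficients: [2, 3, 5]

B: 2·5+3·0 = 10 | 5·2 = 10
T: 2·0+3·5 = 15 | 5·3 = 15
Y: 2·3+3·3 = 15 | 5·3 = 15
gcd(2,3,5) = 1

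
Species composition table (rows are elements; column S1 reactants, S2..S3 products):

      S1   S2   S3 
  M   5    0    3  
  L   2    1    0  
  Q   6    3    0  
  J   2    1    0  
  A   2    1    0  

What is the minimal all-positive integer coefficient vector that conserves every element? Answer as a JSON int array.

M: 3·5 = 15 | 6·0+5·3 = 15
L: 3·2 = 6 | 6·1+5·0 = 6
Q: 3·6 = 18 | 6·3+5·0 = 18
J: 3·2 = 6 | 6·1+5·0 = 6
A: 3·2 = 6 | 6·1+5·0 = 6
gcd(3,6,5) = 1

Coefficients: [3, 6, 5]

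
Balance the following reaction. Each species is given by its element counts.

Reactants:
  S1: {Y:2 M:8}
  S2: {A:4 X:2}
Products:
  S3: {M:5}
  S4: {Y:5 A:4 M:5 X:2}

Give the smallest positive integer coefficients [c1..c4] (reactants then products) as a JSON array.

Y: 5·2+2·0 = 10 | 6·0+2·5 = 10
A: 5·0+2·4 = 8 | 6·0+2·4 = 8
M: 5·8+2·0 = 40 | 6·5+2·5 = 40
X: 5·0+2·2 = 4 | 6·0+2·2 = 4
gcd(5,2,6,2) = 1

Coefficients: [5, 2, 6, 2]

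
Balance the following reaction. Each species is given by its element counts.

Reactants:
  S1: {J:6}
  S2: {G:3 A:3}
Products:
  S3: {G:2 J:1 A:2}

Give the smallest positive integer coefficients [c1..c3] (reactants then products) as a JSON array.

Coefficients: [1, 4, 6]

G: 1·0+4·3 = 12 | 6·2 = 12
J: 1·6+4·0 = 6 | 6·1 = 6
A: 1·0+4·3 = 12 | 6·2 = 12
gcd(1,4,6) = 1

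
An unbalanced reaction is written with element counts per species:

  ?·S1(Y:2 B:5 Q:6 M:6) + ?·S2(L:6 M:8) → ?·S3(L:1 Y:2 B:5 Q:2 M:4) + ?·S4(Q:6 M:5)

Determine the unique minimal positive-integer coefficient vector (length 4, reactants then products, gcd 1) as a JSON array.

Coefficients: [6, 1, 6, 4]

L: 6·0+1·6 = 6 | 6·1+4·0 = 6
Y: 6·2+1·0 = 12 | 6·2+4·0 = 12
B: 6·5+1·0 = 30 | 6·5+4·0 = 30
Q: 6·6+1·0 = 36 | 6·2+4·6 = 36
M: 6·6+1·8 = 44 | 6·4+4·5 = 44
gcd(6,1,6,4) = 1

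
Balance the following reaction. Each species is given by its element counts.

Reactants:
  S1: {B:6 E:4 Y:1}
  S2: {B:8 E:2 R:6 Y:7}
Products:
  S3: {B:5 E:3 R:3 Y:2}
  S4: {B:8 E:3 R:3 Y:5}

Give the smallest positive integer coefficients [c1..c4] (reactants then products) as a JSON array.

Coefficients: [3, 3, 2, 4]

B: 3·6+3·8 = 42 | 2·5+4·8 = 42
E: 3·4+3·2 = 18 | 2·3+4·3 = 18
R: 3·0+3·6 = 18 | 2·3+4·3 = 18
Y: 3·1+3·7 = 24 | 2·2+4·5 = 24
gcd(3,3,2,4) = 1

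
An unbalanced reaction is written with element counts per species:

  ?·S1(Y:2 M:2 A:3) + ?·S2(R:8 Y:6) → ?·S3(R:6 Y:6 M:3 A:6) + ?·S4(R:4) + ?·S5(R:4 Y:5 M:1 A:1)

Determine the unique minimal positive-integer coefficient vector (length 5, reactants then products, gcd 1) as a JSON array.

Coefficients: [6, 5, 2, 1, 6]

R: 6·0+5·8 = 40 | 2·6+1·4+6·4 = 40
Y: 6·2+5·6 = 42 | 2·6+1·0+6·5 = 42
M: 6·2+5·0 = 12 | 2·3+1·0+6·1 = 12
A: 6·3+5·0 = 18 | 2·6+1·0+6·1 = 18
gcd(6,5,2,1,6) = 1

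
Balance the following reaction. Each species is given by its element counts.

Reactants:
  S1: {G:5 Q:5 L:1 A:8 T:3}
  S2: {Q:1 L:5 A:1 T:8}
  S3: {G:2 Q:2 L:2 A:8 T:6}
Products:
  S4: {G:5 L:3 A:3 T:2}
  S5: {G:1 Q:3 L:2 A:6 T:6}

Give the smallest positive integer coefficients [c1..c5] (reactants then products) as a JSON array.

Coefficients: [2, 2, 3, 2, 6]

G: 2·5+2·0+3·2 = 16 | 2·5+6·1 = 16
Q: 2·5+2·1+3·2 = 18 | 2·0+6·3 = 18
L: 2·1+2·5+3·2 = 18 | 2·3+6·2 = 18
A: 2·8+2·1+3·8 = 42 | 2·3+6·6 = 42
T: 2·3+2·8+3·6 = 40 | 2·2+6·6 = 40
gcd(2,2,3,2,6) = 1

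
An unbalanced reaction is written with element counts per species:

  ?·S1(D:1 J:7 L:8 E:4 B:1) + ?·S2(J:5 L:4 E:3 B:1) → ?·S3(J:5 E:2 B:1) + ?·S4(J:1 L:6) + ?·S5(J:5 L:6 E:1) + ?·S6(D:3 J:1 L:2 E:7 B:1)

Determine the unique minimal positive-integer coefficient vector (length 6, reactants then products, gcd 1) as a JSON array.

D: 6·1+1·0 = 6 | 5·0+5·0+3·0+2·3 = 6
J: 6·7+1·5 = 47 | 5·5+5·1+3·5+2·1 = 47
L: 6·8+1·4 = 52 | 5·0+5·6+3·6+2·2 = 52
E: 6·4+1·3 = 27 | 5·2+5·0+3·1+2·7 = 27
B: 6·1+1·1 = 7 | 5·1+5·0+3·0+2·1 = 7
gcd(6,1,5,5,3,2) = 1

Coefficients: [6, 1, 5, 5, 3, 2]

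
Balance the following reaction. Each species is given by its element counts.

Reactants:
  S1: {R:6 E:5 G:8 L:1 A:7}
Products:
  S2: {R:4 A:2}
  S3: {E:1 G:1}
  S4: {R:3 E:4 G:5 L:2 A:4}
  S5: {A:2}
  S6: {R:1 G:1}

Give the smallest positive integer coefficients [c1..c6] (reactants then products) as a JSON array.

Coefficients: [2, 1, 6, 1, 4, 5]

R: 2·6 = 12 | 1·4+6·0+1·3+4·0+5·1 = 12
E: 2·5 = 10 | 1·0+6·1+1·4+4·0+5·0 = 10
G: 2·8 = 16 | 1·0+6·1+1·5+4·0+5·1 = 16
L: 2·1 = 2 | 1·0+6·0+1·2+4·0+5·0 = 2
A: 2·7 = 14 | 1·2+6·0+1·4+4·2+5·0 = 14
gcd(2,1,6,1,4,5) = 1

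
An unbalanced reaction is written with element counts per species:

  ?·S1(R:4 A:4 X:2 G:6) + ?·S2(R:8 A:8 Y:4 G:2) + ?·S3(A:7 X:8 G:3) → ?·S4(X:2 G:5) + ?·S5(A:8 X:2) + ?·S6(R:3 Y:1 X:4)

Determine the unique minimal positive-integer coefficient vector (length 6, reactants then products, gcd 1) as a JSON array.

Coefficients: [1, 1, 4, 4, 5, 4]

R: 1·4+1·8+4·0 = 12 | 4·0+5·0+4·3 = 12
A: 1·4+1·8+4·7 = 40 | 4·0+5·8+4·0 = 40
Y: 1·0+1·4+4·0 = 4 | 4·0+5·0+4·1 = 4
X: 1·2+1·0+4·8 = 34 | 4·2+5·2+4·4 = 34
G: 1·6+1·2+4·3 = 20 | 4·5+5·0+4·0 = 20
gcd(1,1,4,4,5,4) = 1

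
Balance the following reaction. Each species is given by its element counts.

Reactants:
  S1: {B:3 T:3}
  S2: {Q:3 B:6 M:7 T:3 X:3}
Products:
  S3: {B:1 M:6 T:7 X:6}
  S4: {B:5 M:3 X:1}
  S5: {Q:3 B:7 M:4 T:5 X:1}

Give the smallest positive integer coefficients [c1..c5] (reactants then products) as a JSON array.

Coefficients: [5, 4, 1, 2, 4]

Q: 5·0+4·3 = 12 | 1·0+2·0+4·3 = 12
B: 5·3+4·6 = 39 | 1·1+2·5+4·7 = 39
M: 5·0+4·7 = 28 | 1·6+2·3+4·4 = 28
T: 5·3+4·3 = 27 | 1·7+2·0+4·5 = 27
X: 5·0+4·3 = 12 | 1·6+2·1+4·1 = 12
gcd(5,4,1,2,4) = 1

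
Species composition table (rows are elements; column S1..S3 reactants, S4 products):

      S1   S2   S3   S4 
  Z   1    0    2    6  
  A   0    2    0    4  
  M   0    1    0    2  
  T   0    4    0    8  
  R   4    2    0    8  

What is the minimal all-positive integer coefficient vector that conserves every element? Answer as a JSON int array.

Z: 2·1+4·0+5·2 = 12 | 2·6 = 12
A: 2·0+4·2+5·0 = 8 | 2·4 = 8
M: 2·0+4·1+5·0 = 4 | 2·2 = 4
T: 2·0+4·4+5·0 = 16 | 2·8 = 16
R: 2·4+4·2+5·0 = 16 | 2·8 = 16
gcd(2,4,5,2) = 1

Coefficients: [2, 4, 5, 2]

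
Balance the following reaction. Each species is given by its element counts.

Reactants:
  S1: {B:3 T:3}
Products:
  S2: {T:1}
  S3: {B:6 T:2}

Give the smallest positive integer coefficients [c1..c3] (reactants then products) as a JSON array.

B: 2·3 = 6 | 4·0+1·6 = 6
T: 2·3 = 6 | 4·1+1·2 = 6
gcd(2,4,1) = 1

Coefficients: [2, 4, 1]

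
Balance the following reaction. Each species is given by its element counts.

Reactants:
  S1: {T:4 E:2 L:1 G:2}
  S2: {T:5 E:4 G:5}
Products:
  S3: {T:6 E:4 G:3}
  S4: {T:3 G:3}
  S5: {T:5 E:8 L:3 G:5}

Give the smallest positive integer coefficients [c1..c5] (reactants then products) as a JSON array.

Coefficients: [6, 5, 4, 5, 2]

T: 6·4+5·5 = 49 | 4·6+5·3+2·5 = 49
E: 6·2+5·4 = 32 | 4·4+5·0+2·8 = 32
L: 6·1+5·0 = 6 | 4·0+5·0+2·3 = 6
G: 6·2+5·5 = 37 | 4·3+5·3+2·5 = 37
gcd(6,5,4,5,2) = 1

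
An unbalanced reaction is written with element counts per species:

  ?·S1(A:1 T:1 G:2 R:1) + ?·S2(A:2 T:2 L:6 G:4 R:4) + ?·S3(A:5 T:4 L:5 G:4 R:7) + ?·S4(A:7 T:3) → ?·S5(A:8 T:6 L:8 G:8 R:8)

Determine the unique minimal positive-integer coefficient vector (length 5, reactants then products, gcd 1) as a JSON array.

A: 6·1+5·2+2·5+2·7 = 40 | 5·8 = 40
T: 6·1+5·2+2·4+2·3 = 30 | 5·6 = 30
L: 6·0+5·6+2·5+2·0 = 40 | 5·8 = 40
G: 6·2+5·4+2·4+2·0 = 40 | 5·8 = 40
R: 6·1+5·4+2·7+2·0 = 40 | 5·8 = 40
gcd(6,5,2,2,5) = 1

Coefficients: [6, 5, 2, 2, 5]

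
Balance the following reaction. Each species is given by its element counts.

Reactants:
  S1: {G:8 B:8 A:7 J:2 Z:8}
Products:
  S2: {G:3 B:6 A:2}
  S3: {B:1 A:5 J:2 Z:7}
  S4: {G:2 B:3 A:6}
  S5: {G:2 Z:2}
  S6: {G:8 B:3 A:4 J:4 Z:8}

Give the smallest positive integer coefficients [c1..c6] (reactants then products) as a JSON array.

G: 4·8 = 32 | 4·3+2·0+1·2+5·2+1·8 = 32
B: 4·8 = 32 | 4·6+2·1+1·3+5·0+1·3 = 32
A: 4·7 = 28 | 4·2+2·5+1·6+5·0+1·4 = 28
J: 4·2 = 8 | 4·0+2·2+1·0+5·0+1·4 = 8
Z: 4·8 = 32 | 4·0+2·7+1·0+5·2+1·8 = 32
gcd(4,4,2,1,5,1) = 1

Coefficients: [4, 4, 2, 1, 5, 1]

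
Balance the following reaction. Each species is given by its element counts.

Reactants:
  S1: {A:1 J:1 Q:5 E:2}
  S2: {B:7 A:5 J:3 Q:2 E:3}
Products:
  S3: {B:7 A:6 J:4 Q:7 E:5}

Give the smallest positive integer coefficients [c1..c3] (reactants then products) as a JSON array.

B: 1·0+1·7 = 7 | 1·7 = 7
A: 1·1+1·5 = 6 | 1·6 = 6
J: 1·1+1·3 = 4 | 1·4 = 4
Q: 1·5+1·2 = 7 | 1·7 = 7
E: 1·2+1·3 = 5 | 1·5 = 5
gcd(1,1,1) = 1

Coefficients: [1, 1, 1]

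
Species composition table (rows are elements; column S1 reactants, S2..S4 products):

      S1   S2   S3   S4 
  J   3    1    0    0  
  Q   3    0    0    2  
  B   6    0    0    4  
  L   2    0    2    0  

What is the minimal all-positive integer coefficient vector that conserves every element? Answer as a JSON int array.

J: 2·3 = 6 | 6·1+2·0+3·0 = 6
Q: 2·3 = 6 | 6·0+2·0+3·2 = 6
B: 2·6 = 12 | 6·0+2·0+3·4 = 12
L: 2·2 = 4 | 6·0+2·2+3·0 = 4
gcd(2,6,2,3) = 1

Coefficients: [2, 6, 2, 3]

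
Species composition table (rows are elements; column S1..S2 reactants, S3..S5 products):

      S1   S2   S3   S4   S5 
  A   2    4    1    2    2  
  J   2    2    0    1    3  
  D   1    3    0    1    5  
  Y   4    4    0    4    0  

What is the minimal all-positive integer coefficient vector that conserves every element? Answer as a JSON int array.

A: 1·2+5·4 = 22 | 6·1+6·2+2·2 = 22
J: 1·2+5·2 = 12 | 6·0+6·1+2·3 = 12
D: 1·1+5·3 = 16 | 6·0+6·1+2·5 = 16
Y: 1·4+5·4 = 24 | 6·0+6·4+2·0 = 24
gcd(1,5,6,6,2) = 1

Coefficients: [1, 5, 6, 6, 2]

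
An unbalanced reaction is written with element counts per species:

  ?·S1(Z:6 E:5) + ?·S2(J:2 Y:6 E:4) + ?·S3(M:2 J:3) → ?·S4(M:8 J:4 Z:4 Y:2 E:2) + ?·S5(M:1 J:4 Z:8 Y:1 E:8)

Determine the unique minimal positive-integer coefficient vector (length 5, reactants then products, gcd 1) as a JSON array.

Coefficients: [6, 1, 6, 1, 4]

M: 6·0+1·0+6·2 = 12 | 1·8+4·1 = 12
J: 6·0+1·2+6·3 = 20 | 1·4+4·4 = 20
Z: 6·6+1·0+6·0 = 36 | 1·4+4·8 = 36
Y: 6·0+1·6+6·0 = 6 | 1·2+4·1 = 6
E: 6·5+1·4+6·0 = 34 | 1·2+4·8 = 34
gcd(6,1,6,1,4) = 1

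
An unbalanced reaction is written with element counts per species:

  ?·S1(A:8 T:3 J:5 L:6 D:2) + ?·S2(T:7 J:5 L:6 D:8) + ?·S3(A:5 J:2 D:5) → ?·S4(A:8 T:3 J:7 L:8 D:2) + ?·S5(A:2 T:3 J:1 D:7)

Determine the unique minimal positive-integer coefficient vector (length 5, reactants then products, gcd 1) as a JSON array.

Coefficients: [5, 3, 4, 6, 6]

A: 5·8+3·0+4·5 = 60 | 6·8+6·2 = 60
T: 5·3+3·7+4·0 = 36 | 6·3+6·3 = 36
J: 5·5+3·5+4·2 = 48 | 6·7+6·1 = 48
L: 5·6+3·6+4·0 = 48 | 6·8+6·0 = 48
D: 5·2+3·8+4·5 = 54 | 6·2+6·7 = 54
gcd(5,3,4,6,6) = 1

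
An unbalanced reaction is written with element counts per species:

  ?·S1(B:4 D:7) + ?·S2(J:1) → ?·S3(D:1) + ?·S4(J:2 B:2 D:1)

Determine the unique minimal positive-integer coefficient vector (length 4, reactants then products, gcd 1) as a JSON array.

Coefficients: [1, 4, 5, 2]

J: 1·0+4·1 = 4 | 5·0+2·2 = 4
B: 1·4+4·0 = 4 | 5·0+2·2 = 4
D: 1·7+4·0 = 7 | 5·1+2·1 = 7
gcd(1,4,5,2) = 1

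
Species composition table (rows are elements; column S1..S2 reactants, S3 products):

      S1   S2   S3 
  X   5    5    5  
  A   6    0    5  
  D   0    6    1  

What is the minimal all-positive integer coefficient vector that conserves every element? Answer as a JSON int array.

Coefficients: [5, 1, 6]

X: 5·5+1·5 = 30 | 6·5 = 30
A: 5·6+1·0 = 30 | 6·5 = 30
D: 5·0+1·6 = 6 | 6·1 = 6
gcd(5,1,6) = 1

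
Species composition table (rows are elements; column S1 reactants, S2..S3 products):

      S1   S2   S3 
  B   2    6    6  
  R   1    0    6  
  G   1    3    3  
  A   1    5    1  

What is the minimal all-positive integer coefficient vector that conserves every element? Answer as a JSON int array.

Coefficients: [6, 1, 1]

B: 6·2 = 12 | 1·6+1·6 = 12
R: 6·1 = 6 | 1·0+1·6 = 6
G: 6·1 = 6 | 1·3+1·3 = 6
A: 6·1 = 6 | 1·5+1·1 = 6
gcd(6,1,1) = 1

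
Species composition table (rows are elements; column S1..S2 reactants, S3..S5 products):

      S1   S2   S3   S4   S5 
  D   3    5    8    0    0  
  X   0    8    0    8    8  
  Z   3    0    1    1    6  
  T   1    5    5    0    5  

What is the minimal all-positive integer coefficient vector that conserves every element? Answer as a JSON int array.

Coefficients: [5, 5, 5, 4, 1]

D: 5·3+5·5 = 40 | 5·8+4·0+1·0 = 40
X: 5·0+5·8 = 40 | 5·0+4·8+1·8 = 40
Z: 5·3+5·0 = 15 | 5·1+4·1+1·6 = 15
T: 5·1+5·5 = 30 | 5·5+4·0+1·5 = 30
gcd(5,5,5,4,1) = 1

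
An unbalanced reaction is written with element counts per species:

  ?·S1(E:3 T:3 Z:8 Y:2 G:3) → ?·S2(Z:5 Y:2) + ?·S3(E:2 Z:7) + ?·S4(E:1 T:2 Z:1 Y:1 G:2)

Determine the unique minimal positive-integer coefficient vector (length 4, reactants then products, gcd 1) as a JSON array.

Coefficients: [4, 1, 3, 6]

E: 4·3 = 12 | 1·0+3·2+6·1 = 12
T: 4·3 = 12 | 1·0+3·0+6·2 = 12
Z: 4·8 = 32 | 1·5+3·7+6·1 = 32
Y: 4·2 = 8 | 1·2+3·0+6·1 = 8
G: 4·3 = 12 | 1·0+3·0+6·2 = 12
gcd(4,1,3,6) = 1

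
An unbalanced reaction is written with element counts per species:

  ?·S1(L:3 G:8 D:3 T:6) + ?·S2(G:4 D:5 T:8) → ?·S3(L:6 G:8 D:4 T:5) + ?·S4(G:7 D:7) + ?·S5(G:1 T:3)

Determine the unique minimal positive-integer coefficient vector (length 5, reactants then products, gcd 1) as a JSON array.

L: 2·3+1·0 = 6 | 1·6+1·0+5·0 = 6
G: 2·8+1·4 = 20 | 1·8+1·7+5·1 = 20
D: 2·3+1·5 = 11 | 1·4+1·7+5·0 = 11
T: 2·6+1·8 = 20 | 1·5+1·0+5·3 = 20
gcd(2,1,1,1,5) = 1

Coefficients: [2, 1, 1, 1, 5]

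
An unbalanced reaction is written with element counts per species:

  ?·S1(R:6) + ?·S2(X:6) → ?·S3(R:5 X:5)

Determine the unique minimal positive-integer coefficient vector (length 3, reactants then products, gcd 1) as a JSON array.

Coefficients: [5, 5, 6]

R: 5·6+5·0 = 30 | 6·5 = 30
X: 5·0+5·6 = 30 | 6·5 = 30
gcd(5,5,6) = 1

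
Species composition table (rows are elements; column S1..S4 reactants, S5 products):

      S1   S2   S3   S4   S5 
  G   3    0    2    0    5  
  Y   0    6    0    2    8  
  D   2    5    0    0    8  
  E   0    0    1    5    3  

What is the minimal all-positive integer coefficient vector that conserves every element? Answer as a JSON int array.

G: 5·3+6·0+5·2+2·0 = 25 | 5·5 = 25
Y: 5·0+6·6+5·0+2·2 = 40 | 5·8 = 40
D: 5·2+6·5+5·0+2·0 = 40 | 5·8 = 40
E: 5·0+6·0+5·1+2·5 = 15 | 5·3 = 15
gcd(5,6,5,2,5) = 1

Coefficients: [5, 6, 5, 2, 5]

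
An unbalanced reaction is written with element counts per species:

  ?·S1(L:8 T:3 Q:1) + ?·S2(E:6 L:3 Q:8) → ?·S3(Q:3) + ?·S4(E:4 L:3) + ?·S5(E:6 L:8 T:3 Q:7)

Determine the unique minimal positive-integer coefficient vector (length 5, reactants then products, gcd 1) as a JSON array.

E: 1·0+3·6 = 18 | 6·0+3·4+1·6 = 18
L: 1·8+3·3 = 17 | 6·0+3·3+1·8 = 17
T: 1·3+3·0 = 3 | 6·0+3·0+1·3 = 3
Q: 1·1+3·8 = 25 | 6·3+3·0+1·7 = 25
gcd(1,3,6,3,1) = 1

Coefficients: [1, 3, 6, 3, 1]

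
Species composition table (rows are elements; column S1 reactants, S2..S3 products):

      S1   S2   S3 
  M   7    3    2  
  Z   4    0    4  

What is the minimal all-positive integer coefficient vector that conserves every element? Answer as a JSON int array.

Coefficients: [3, 5, 3]

M: 3·7 = 21 | 5·3+3·2 = 21
Z: 3·4 = 12 | 5·0+3·4 = 12
gcd(3,5,3) = 1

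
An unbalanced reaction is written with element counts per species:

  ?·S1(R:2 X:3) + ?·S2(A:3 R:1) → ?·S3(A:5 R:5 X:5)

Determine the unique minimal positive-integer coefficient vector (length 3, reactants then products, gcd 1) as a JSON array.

Coefficients: [5, 5, 3]

A: 5·0+5·3 = 15 | 3·5 = 15
R: 5·2+5·1 = 15 | 3·5 = 15
X: 5·3+5·0 = 15 | 3·5 = 15
gcd(5,5,3) = 1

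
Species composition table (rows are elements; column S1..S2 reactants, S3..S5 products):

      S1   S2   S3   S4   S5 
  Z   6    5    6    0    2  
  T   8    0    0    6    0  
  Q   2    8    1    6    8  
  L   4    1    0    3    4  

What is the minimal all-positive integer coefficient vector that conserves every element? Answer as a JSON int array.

Z: 3·6+4·5 = 38 | 6·6+4·0+1·2 = 38
T: 3·8+4·0 = 24 | 6·0+4·6+1·0 = 24
Q: 3·2+4·8 = 38 | 6·1+4·6+1·8 = 38
L: 3·4+4·1 = 16 | 6·0+4·3+1·4 = 16
gcd(3,4,6,4,1) = 1

Coefficients: [3, 4, 6, 4, 1]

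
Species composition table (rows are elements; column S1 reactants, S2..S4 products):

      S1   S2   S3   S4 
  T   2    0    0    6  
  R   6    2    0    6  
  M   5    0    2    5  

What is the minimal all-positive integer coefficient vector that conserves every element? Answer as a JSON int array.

T: 3·2 = 6 | 6·0+5·0+1·6 = 6
R: 3·6 = 18 | 6·2+5·0+1·6 = 18
M: 3·5 = 15 | 6·0+5·2+1·5 = 15
gcd(3,6,5,1) = 1

Coefficients: [3, 6, 5, 1]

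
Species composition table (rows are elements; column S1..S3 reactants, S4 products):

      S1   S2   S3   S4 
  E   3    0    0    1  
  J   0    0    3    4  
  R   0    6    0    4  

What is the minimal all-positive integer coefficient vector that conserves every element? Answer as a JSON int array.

Coefficients: [1, 2, 4, 3]

E: 1·3+2·0+4·0 = 3 | 3·1 = 3
J: 1·0+2·0+4·3 = 12 | 3·4 = 12
R: 1·0+2·6+4·0 = 12 | 3·4 = 12
gcd(1,2,4,3) = 1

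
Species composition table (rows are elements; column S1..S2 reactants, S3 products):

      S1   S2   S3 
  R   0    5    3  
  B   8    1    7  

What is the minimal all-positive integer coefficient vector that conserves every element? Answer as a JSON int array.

R: 4·0+3·5 = 15 | 5·3 = 15
B: 4·8+3·1 = 35 | 5·7 = 35
gcd(4,3,5) = 1

Coefficients: [4, 3, 5]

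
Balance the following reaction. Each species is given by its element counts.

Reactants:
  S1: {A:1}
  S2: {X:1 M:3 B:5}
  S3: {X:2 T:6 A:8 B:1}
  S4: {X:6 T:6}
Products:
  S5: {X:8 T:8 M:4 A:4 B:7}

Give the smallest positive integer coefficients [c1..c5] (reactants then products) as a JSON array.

X: 4·0+4·1+1·2+3·6 = 24 | 3·8 = 24
T: 4·0+4·0+1·6+3·6 = 24 | 3·8 = 24
M: 4·0+4·3+1·0+3·0 = 12 | 3·4 = 12
A: 4·1+4·0+1·8+3·0 = 12 | 3·4 = 12
B: 4·0+4·5+1·1+3·0 = 21 | 3·7 = 21
gcd(4,4,1,3,3) = 1

Coefficients: [4, 4, 1, 3, 3]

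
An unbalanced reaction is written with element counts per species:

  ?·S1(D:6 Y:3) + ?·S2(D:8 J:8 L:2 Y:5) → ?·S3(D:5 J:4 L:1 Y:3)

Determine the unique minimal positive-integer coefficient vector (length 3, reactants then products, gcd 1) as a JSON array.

Coefficients: [1, 3, 6]

D: 1·6+3·8 = 30 | 6·5 = 30
J: 1·0+3·8 = 24 | 6·4 = 24
L: 1·0+3·2 = 6 | 6·1 = 6
Y: 1·3+3·5 = 18 | 6·3 = 18
gcd(1,3,6) = 1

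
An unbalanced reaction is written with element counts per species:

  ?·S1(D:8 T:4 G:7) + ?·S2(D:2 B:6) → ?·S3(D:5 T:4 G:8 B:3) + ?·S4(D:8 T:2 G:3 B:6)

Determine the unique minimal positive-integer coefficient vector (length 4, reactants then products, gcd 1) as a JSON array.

D: 4·8+5·2 = 42 | 2·5+4·8 = 42
T: 4·4+5·0 = 16 | 2·4+4·2 = 16
G: 4·7+5·0 = 28 | 2·8+4·3 = 28
B: 4·0+5·6 = 30 | 2·3+4·6 = 30
gcd(4,5,2,4) = 1

Coefficients: [4, 5, 2, 4]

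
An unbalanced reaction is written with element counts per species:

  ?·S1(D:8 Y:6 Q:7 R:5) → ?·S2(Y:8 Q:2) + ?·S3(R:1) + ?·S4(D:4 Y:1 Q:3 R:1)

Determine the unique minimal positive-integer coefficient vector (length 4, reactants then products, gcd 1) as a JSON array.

Coefficients: [2, 1, 6, 4]

D: 2·8 = 16 | 1·0+6·0+4·4 = 16
Y: 2·6 = 12 | 1·8+6·0+4·1 = 12
Q: 2·7 = 14 | 1·2+6·0+4·3 = 14
R: 2·5 = 10 | 1·0+6·1+4·1 = 10
gcd(2,1,6,4) = 1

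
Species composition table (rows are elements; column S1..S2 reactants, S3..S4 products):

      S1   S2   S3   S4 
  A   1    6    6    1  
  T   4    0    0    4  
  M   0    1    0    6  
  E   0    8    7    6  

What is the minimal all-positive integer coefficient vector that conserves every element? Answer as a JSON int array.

A: 1·1+6·6 = 37 | 6·6+1·1 = 37
T: 1·4+6·0 = 4 | 6·0+1·4 = 4
M: 1·0+6·1 = 6 | 6·0+1·6 = 6
E: 1·0+6·8 = 48 | 6·7+1·6 = 48
gcd(1,6,6,1) = 1

Coefficients: [1, 6, 6, 1]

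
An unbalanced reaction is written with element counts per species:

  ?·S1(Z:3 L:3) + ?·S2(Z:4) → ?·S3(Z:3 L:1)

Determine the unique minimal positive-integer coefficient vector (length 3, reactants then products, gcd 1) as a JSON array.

Coefficients: [2, 3, 6]

Z: 2·3+3·4 = 18 | 6·3 = 18
L: 2·3+3·0 = 6 | 6·1 = 6
gcd(2,3,6) = 1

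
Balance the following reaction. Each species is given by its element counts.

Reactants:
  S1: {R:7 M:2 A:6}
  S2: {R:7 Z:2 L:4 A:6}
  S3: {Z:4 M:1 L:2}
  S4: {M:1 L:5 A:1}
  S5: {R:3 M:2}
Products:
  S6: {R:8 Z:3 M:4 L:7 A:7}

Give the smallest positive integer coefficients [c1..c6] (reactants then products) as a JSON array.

R: 5·7+1·7+4·0+6·0+2·3 = 48 | 6·8 = 48
Z: 5·0+1·2+4·4+6·0+2·0 = 18 | 6·3 = 18
M: 5·2+1·0+4·1+6·1+2·2 = 24 | 6·4 = 24
L: 5·0+1·4+4·2+6·5+2·0 = 42 | 6·7 = 42
A: 5·6+1·6+4·0+6·1+2·0 = 42 | 6·7 = 42
gcd(5,1,4,6,2,6) = 1

Coefficients: [5, 1, 4, 6, 2, 6]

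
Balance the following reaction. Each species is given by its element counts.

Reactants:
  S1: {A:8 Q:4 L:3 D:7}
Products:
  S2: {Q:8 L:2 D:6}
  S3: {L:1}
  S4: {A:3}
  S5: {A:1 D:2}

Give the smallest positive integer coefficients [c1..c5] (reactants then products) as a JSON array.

A: 2·8 = 16 | 1·0+4·0+4·3+4·1 = 16
Q: 2·4 = 8 | 1·8+4·0+4·0+4·0 = 8
L: 2·3 = 6 | 1·2+4·1+4·0+4·0 = 6
D: 2·7 = 14 | 1·6+4·0+4·0+4·2 = 14
gcd(2,1,4,4,4) = 1

Coefficients: [2, 1, 4, 4, 4]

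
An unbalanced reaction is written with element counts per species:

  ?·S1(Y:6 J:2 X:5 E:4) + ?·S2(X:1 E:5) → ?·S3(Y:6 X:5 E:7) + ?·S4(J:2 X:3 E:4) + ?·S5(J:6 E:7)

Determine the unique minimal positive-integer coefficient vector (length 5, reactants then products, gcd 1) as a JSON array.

Y: 5·6+6·0 = 30 | 5·6+2·0+1·0 = 30
J: 5·2+6·0 = 10 | 5·0+2·2+1·6 = 10
X: 5·5+6·1 = 31 | 5·5+2·3+1·0 = 31
E: 5·4+6·5 = 50 | 5·7+2·4+1·7 = 50
gcd(5,6,5,2,1) = 1

Coefficients: [5, 6, 5, 2, 1]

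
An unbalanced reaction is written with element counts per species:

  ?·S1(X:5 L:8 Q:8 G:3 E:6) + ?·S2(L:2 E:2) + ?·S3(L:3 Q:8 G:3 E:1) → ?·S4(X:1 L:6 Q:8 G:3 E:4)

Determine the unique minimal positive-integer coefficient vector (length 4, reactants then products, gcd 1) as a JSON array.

X: 1·5+5·0+4·0 = 5 | 5·1 = 5
L: 1·8+5·2+4·3 = 30 | 5·6 = 30
Q: 1·8+5·0+4·8 = 40 | 5·8 = 40
G: 1·3+5·0+4·3 = 15 | 5·3 = 15
E: 1·6+5·2+4·1 = 20 | 5·4 = 20
gcd(1,5,4,5) = 1

Coefficients: [1, 5, 4, 5]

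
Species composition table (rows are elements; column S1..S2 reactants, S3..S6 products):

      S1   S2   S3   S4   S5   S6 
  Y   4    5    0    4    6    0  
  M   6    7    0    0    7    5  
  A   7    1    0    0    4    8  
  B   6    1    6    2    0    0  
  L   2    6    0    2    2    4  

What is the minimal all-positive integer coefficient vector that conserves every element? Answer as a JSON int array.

Coefficients: [6, 2, 6, 1, 5, 3]

Y: 6·4+2·5 = 34 | 6·0+1·4+5·6+3·0 = 34
M: 6·6+2·7 = 50 | 6·0+1·0+5·7+3·5 = 50
A: 6·7+2·1 = 44 | 6·0+1·0+5·4+3·8 = 44
B: 6·6+2·1 = 38 | 6·6+1·2+5·0+3·0 = 38
L: 6·2+2·6 = 24 | 6·0+1·2+5·2+3·4 = 24
gcd(6,2,6,1,5,3) = 1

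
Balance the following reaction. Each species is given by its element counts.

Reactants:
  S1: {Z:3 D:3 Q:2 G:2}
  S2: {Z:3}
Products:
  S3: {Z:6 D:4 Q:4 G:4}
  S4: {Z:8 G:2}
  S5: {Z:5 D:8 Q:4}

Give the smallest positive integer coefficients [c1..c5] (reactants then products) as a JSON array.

Coefficients: [4, 5, 1, 2, 1]

Z: 4·3+5·3 = 27 | 1·6+2·8+1·5 = 27
D: 4·3+5·0 = 12 | 1·4+2·0+1·8 = 12
Q: 4·2+5·0 = 8 | 1·4+2·0+1·4 = 8
G: 4·2+5·0 = 8 | 1·4+2·2+1·0 = 8
gcd(4,5,1,2,1) = 1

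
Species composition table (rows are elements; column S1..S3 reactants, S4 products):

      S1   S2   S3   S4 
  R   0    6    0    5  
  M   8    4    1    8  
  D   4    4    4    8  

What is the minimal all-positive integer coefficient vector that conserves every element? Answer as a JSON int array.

Coefficients: [3, 5, 4, 6]

R: 3·0+5·6+4·0 = 30 | 6·5 = 30
M: 3·8+5·4+4·1 = 48 | 6·8 = 48
D: 3·4+5·4+4·4 = 48 | 6·8 = 48
gcd(3,5,4,6) = 1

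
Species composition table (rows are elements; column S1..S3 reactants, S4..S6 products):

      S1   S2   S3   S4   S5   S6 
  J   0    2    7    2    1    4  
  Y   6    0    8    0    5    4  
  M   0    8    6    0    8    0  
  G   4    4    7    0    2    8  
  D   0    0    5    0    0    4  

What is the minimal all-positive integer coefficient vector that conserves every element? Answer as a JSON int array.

Coefficients: [3, 3, 4, 4, 6, 5]

J: 3·0+3·2+4·7 = 34 | 4·2+6·1+5·4 = 34
Y: 3·6+3·0+4·8 = 50 | 4·0+6·5+5·4 = 50
M: 3·0+3·8+4·6 = 48 | 4·0+6·8+5·0 = 48
G: 3·4+3·4+4·7 = 52 | 4·0+6·2+5·8 = 52
D: 3·0+3·0+4·5 = 20 | 4·0+6·0+5·4 = 20
gcd(3,3,4,4,6,5) = 1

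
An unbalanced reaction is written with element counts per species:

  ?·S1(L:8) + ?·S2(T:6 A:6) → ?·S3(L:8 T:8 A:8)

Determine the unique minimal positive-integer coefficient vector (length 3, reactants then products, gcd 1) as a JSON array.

Coefficients: [3, 4, 3]

L: 3·8+4·0 = 24 | 3·8 = 24
T: 3·0+4·6 = 24 | 3·8 = 24
A: 3·0+4·6 = 24 | 3·8 = 24
gcd(3,4,3) = 1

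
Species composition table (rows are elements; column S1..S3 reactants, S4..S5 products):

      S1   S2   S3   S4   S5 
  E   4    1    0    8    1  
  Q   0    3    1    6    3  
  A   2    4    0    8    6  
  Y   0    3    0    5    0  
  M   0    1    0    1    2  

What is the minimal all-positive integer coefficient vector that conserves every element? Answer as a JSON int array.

Coefficients: [5, 5, 6, 3, 1]

E: 5·4+5·1+6·0 = 25 | 3·8+1·1 = 25
Q: 5·0+5·3+6·1 = 21 | 3·6+1·3 = 21
A: 5·2+5·4+6·0 = 30 | 3·8+1·6 = 30
Y: 5·0+5·3+6·0 = 15 | 3·5+1·0 = 15
M: 5·0+5·1+6·0 = 5 | 3·1+1·2 = 5
gcd(5,5,6,3,1) = 1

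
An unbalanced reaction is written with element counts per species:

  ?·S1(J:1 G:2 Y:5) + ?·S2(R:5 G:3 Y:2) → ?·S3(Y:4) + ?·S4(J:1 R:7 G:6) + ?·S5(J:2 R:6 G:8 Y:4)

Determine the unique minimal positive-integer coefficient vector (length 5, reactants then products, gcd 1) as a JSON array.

J: 4·1+4·0 = 4 | 6·0+2·1+1·2 = 4
R: 4·0+4·5 = 20 | 6·0+2·7+1·6 = 20
G: 4·2+4·3 = 20 | 6·0+2·6+1·8 = 20
Y: 4·5+4·2 = 28 | 6·4+2·0+1·4 = 28
gcd(4,4,6,2,1) = 1

Coefficients: [4, 4, 6, 2, 1]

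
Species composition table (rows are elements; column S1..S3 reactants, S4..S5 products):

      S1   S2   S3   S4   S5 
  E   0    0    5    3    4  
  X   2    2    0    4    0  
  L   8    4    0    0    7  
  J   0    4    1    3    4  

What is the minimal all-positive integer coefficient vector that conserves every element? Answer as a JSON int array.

E: 1·0+5·0+5·5 = 25 | 3·3+4·4 = 25
X: 1·2+5·2+5·0 = 12 | 3·4+4·0 = 12
L: 1·8+5·4+5·0 = 28 | 3·0+4·7 = 28
J: 1·0+5·4+5·1 = 25 | 3·3+4·4 = 25
gcd(1,5,5,3,4) = 1

Coefficients: [1, 5, 5, 3, 4]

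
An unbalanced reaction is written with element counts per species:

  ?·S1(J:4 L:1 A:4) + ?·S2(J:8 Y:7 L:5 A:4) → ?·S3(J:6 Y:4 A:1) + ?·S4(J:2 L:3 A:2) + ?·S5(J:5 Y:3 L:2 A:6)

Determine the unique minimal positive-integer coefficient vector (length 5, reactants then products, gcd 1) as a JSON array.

Coefficients: [3, 2, 2, 3, 2]

J: 3·4+2·8 = 28 | 2·6+3·2+2·5 = 28
Y: 3·0+2·7 = 14 | 2·4+3·0+2·3 = 14
L: 3·1+2·5 = 13 | 2·0+3·3+2·2 = 13
A: 3·4+2·4 = 20 | 2·1+3·2+2·6 = 20
gcd(3,2,2,3,2) = 1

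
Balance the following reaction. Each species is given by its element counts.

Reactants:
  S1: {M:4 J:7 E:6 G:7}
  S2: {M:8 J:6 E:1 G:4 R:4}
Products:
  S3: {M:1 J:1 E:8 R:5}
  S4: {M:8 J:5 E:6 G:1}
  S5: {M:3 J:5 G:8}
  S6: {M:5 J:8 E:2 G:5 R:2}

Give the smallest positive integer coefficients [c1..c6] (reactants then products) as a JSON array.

Coefficients: [6, 4, 2, 3, 5, 3]

M: 6·4+4·8 = 56 | 2·1+3·8+5·3+3·5 = 56
J: 6·7+4·6 = 66 | 2·1+3·5+5·5+3·8 = 66
E: 6·6+4·1 = 40 | 2·8+3·6+5·0+3·2 = 40
G: 6·7+4·4 = 58 | 2·0+3·1+5·8+3·5 = 58
R: 6·0+4·4 = 16 | 2·5+3·0+5·0+3·2 = 16
gcd(6,4,2,3,5,3) = 1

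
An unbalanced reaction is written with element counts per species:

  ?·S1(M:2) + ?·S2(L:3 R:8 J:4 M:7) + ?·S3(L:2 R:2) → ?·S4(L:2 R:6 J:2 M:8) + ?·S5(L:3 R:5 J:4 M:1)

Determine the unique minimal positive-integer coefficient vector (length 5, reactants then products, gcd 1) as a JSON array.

Coefficients: [3, 4, 1, 4, 2]

L: 3·0+4·3+1·2 = 14 | 4·2+2·3 = 14
R: 3·0+4·8+1·2 = 34 | 4·6+2·5 = 34
J: 3·0+4·4+1·0 = 16 | 4·2+2·4 = 16
M: 3·2+4·7+1·0 = 34 | 4·8+2·1 = 34
gcd(3,4,1,4,2) = 1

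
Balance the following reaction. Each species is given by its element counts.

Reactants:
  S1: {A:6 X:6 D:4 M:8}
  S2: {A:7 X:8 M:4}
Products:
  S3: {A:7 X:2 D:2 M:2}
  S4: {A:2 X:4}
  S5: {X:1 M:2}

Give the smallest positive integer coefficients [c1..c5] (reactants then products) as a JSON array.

Coefficients: [1, 2, 2, 3, 6]

A: 1·6+2·7 = 20 | 2·7+3·2+6·0 = 20
X: 1·6+2·8 = 22 | 2·2+3·4+6·1 = 22
D: 1·4+2·0 = 4 | 2·2+3·0+6·0 = 4
M: 1·8+2·4 = 16 | 2·2+3·0+6·2 = 16
gcd(1,2,2,3,6) = 1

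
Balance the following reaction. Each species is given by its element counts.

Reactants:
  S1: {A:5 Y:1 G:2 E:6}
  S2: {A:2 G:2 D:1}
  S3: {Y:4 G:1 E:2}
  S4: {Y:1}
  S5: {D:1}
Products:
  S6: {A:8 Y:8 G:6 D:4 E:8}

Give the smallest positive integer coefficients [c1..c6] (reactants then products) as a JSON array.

Coefficients: [2, 3, 2, 6, 5, 2]

A: 2·5+3·2+2·0+6·0+5·0 = 16 | 2·8 = 16
Y: 2·1+3·0+2·4+6·1+5·0 = 16 | 2·8 = 16
G: 2·2+3·2+2·1+6·0+5·0 = 12 | 2·6 = 12
D: 2·0+3·1+2·0+6·0+5·1 = 8 | 2·4 = 8
E: 2·6+3·0+2·2+6·0+5·0 = 16 | 2·8 = 16
gcd(2,3,2,6,5,2) = 1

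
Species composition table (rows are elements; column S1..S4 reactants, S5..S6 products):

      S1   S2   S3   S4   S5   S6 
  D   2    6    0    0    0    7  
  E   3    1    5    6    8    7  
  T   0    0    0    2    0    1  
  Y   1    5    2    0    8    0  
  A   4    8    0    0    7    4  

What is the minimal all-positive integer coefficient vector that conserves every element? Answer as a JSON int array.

Coefficients: [5, 3, 6, 2, 4, 4]

D: 5·2+3·6+6·0+2·0 = 28 | 4·0+4·7 = 28
E: 5·3+3·1+6·5+2·6 = 60 | 4·8+4·7 = 60
T: 5·0+3·0+6·0+2·2 = 4 | 4·0+4·1 = 4
Y: 5·1+3·5+6·2+2·0 = 32 | 4·8+4·0 = 32
A: 5·4+3·8+6·0+2·0 = 44 | 4·7+4·4 = 44
gcd(5,3,6,2,4,4) = 1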